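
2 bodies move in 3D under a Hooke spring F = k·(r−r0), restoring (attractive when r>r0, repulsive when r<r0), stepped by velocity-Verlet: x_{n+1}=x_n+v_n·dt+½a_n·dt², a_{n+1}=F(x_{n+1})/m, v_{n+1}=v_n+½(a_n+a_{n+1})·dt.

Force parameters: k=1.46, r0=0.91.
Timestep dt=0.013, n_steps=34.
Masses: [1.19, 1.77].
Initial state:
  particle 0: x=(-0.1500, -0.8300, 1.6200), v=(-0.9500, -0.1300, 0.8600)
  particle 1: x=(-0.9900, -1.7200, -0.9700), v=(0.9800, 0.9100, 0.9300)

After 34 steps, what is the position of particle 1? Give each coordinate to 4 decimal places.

(-0.5277, -1.2793, -0.4246)

step 0: x0=(-0.1500, -0.8300, 1.6200) x1=(-0.9900, -1.7200, -0.9700)
step 1: x0=(-0.1624, -0.8318, 1.6310) x1=(-0.9772, -1.7081, -0.9578)
step 2: x0=(-0.1749, -0.8336, 1.6416) x1=(-0.9644, -1.6962, -0.9453)
step 3: x0=(-0.1876, -0.8356, 1.6519) x1=(-0.9514, -1.6841, -0.9326)
step 4: x0=(-0.2003, -0.8377, 1.6618) x1=(-0.9384, -1.6720, -0.9197)
step 5: x0=(-0.2132, -0.8400, 1.6713) x1=(-0.9254, -1.6598, -0.9065)
step 6: x0=(-0.2261, -0.8423, 1.6805) x1=(-0.9122, -1.6475, -0.8931)
step 7: x0=(-0.2391, -0.8448, 1.6893) x1=(-0.8990, -1.6352, -0.8794)
step 8: x0=(-0.2523, -0.8474, 1.6978) x1=(-0.8857, -1.6228, -0.8655)
step 9: x0=(-0.2655, -0.8500, 1.7059) x1=(-0.8724, -1.6103, -0.8513)
step 10: x0=(-0.2788, -0.8528, 1.7137) x1=(-0.8590, -1.5977, -0.8369)
step 11: x0=(-0.2922, -0.8557, 1.7211) x1=(-0.8456, -1.5851, -0.8223)
step 12: x0=(-0.3057, -0.8587, 1.7281) x1=(-0.8321, -1.5724, -0.8074)
step 13: x0=(-0.3192, -0.8618, 1.7348) x1=(-0.8186, -1.5596, -0.7923)
step 14: x0=(-0.3328, -0.8650, 1.7412) x1=(-0.8050, -1.5468, -0.7770)
step 15: x0=(-0.3465, -0.8682, 1.7472) x1=(-0.7914, -1.5339, -0.7614)
step 16: x0=(-0.3602, -0.8716, 1.7529) x1=(-0.7777, -1.5209, -0.7456)
step 17: x0=(-0.3740, -0.8751, 1.7582) x1=(-0.7640, -1.5079, -0.7296)
step 18: x0=(-0.3878, -0.8786, 1.7632) x1=(-0.7503, -1.4948, -0.7134)
step 19: x0=(-0.4017, -0.8822, 1.7679) x1=(-0.7365, -1.4817, -0.6969)
step 20: x0=(-0.4156, -0.8859, 1.7722) x1=(-0.7227, -1.4685, -0.6802)
step 21: x0=(-0.4296, -0.8897, 1.7763) x1=(-0.7089, -1.4553, -0.6633)
step 22: x0=(-0.4436, -0.8935, 1.7800) x1=(-0.6950, -1.4420, -0.6462)
step 23: x0=(-0.4576, -0.8975, 1.7833) x1=(-0.6811, -1.4287, -0.6289)
step 24: x0=(-0.4717, -0.9015, 1.7864) x1=(-0.6672, -1.4153, -0.6113)
step 25: x0=(-0.4858, -0.9055, 1.7891) x1=(-0.6533, -1.4019, -0.5935)
step 26: x0=(-0.4999, -0.9096, 1.7916) x1=(-0.6394, -1.3884, -0.5756)
step 27: x0=(-0.5141, -0.9138, 1.7937) x1=(-0.6254, -1.3749, -0.5574)
step 28: x0=(-0.5282, -0.9181, 1.7955) x1=(-0.6115, -1.3614, -0.5390)
step 29: x0=(-0.5424, -0.9224, 1.7970) x1=(-0.5975, -1.3478, -0.5204)
step 30: x0=(-0.5565, -0.9267, 1.7983) x1=(-0.5836, -1.3341, -0.5017)
step 31: x0=(-0.5707, -0.9312, 1.7992) x1=(-0.5696, -1.3205, -0.4827)
step 32: x0=(-0.5849, -0.9356, 1.7999) x1=(-0.5556, -1.3068, -0.4635)
step 33: x0=(-0.5990, -0.9401, 1.8002) x1=(-0.5417, -1.2931, -0.4442)
step 34: x0=(-0.6132, -0.9447, 1.8003) x1=(-0.5277, -1.2793, -0.4246)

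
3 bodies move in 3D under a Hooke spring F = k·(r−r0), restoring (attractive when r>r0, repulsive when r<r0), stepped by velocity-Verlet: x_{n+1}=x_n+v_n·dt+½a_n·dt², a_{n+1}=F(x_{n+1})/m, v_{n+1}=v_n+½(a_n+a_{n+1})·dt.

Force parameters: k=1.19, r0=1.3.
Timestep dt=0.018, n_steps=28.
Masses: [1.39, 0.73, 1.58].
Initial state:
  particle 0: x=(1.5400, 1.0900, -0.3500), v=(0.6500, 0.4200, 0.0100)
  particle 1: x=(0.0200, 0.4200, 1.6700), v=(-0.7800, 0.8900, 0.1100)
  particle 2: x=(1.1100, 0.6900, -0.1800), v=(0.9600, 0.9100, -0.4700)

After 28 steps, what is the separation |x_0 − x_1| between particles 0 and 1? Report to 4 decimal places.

2.5171

step 0: x0=(1.5400, 1.0900, -0.3500) x1=(0.0200, 0.4200, 1.6700) x2=(1.1100, 0.6900, -0.1800)
step 1: x0=(1.5517, 1.0976, -0.3497) x1=(0.0063, 0.4361, 1.6715) x2=(1.1272, 0.7063, -0.1883)
step 2: x0=(1.5632, 1.1052, -0.3492) x1=(-0.0068, 0.4525, 1.6721) x2=(1.1441, 0.7225, -0.1965)
step 3: x0=(1.5747, 1.1128, -0.3484) x1=(-0.0192, 0.4691, 1.6717) x2=(1.1608, 0.7385, -0.2043)
step 4: x0=(1.5862, 1.1205, -0.3474) x1=(-0.0309, 0.4860, 1.6704) x2=(1.1772, 0.7544, -0.2120)
step 5: x0=(1.5975, 1.1282, -0.3462) x1=(-0.0419, 0.5030, 1.6681) x2=(1.1934, 0.7702, -0.2194)
step 6: x0=(1.6088, 1.1360, -0.3447) x1=(-0.0522, 0.5203, 1.6648) x2=(1.2094, 0.7858, -0.2266)
step 7: x0=(1.6199, 1.1438, -0.3430) x1=(-0.0617, 0.5379, 1.6606) x2=(1.2250, 0.8012, -0.2335)
step 8: x0=(1.6310, 1.1517, -0.3411) x1=(-0.0705, 0.5556, 1.6554) x2=(1.2404, 0.8165, -0.2402)
step 9: x0=(1.6420, 1.1596, -0.3389) x1=(-0.0785, 0.5736, 1.6492) x2=(1.2555, 0.8317, -0.2467)
step 10: x0=(1.6529, 1.1676, -0.3364) x1=(-0.0858, 0.5918, 1.6420) x2=(1.2704, 0.8467, -0.2529)
step 11: x0=(1.6638, 1.1756, -0.3337) x1=(-0.0922, 0.6102, 1.6338) x2=(1.2849, 0.8615, -0.2588)
step 12: x0=(1.6745, 1.1837, -0.3308) x1=(-0.0978, 0.6288, 1.6246) x2=(1.2991, 0.8763, -0.2646)
step 13: x0=(1.6852, 1.1919, -0.3276) x1=(-0.1026, 0.6477, 1.6144) x2=(1.3130, 0.8908, -0.2701)
step 14: x0=(1.6958, 1.2001, -0.3241) x1=(-0.1066, 0.6667, 1.6033) x2=(1.3266, 0.9052, -0.2754)
step 15: x0=(1.7063, 1.2084, -0.3204) x1=(-0.1098, 0.6860, 1.5912) x2=(1.3399, 0.9195, -0.2804)
step 16: x0=(1.7167, 1.2167, -0.3165) x1=(-0.1121, 0.7054, 1.5781) x2=(1.3529, 0.9336, -0.2852)
step 17: x0=(1.7271, 1.2251, -0.3123) x1=(-0.1136, 0.7250, 1.5641) x2=(1.3656, 0.9475, -0.2898)
step 18: x0=(1.7374, 1.2336, -0.3078) x1=(-0.1142, 0.7449, 1.5491) x2=(1.3779, 0.9613, -0.2942)
step 19: x0=(1.7476, 1.2422, -0.3031) x1=(-0.1139, 0.7649, 1.5331) x2=(1.3899, 0.9750, -0.2984)
step 20: x0=(1.7577, 1.2508, -0.2981) x1=(-0.1128, 0.7851, 1.5163) x2=(1.4016, 0.9885, -0.3024)
step 21: x0=(1.7678, 1.2595, -0.2929) x1=(-0.1108, 0.8055, 1.4985) x2=(1.4129, 1.0018, -0.3061)
step 22: x0=(1.7777, 1.2683, -0.2874) x1=(-0.1080, 0.8260, 1.4798) x2=(1.4239, 1.0151, -0.3097)
step 23: x0=(1.7876, 1.2772, -0.2816) x1=(-0.1043, 0.8467, 1.4601) x2=(1.4345, 1.0281, -0.3131)
step 24: x0=(1.7975, 1.2861, -0.2756) x1=(-0.0997, 0.8675, 1.4397) x2=(1.4448, 1.0410, -0.3163)
step 25: x0=(1.8073, 1.2952, -0.2693) x1=(-0.0943, 0.8886, 1.4183) x2=(1.4548, 1.0538, -0.3194)
step 26: x0=(1.8170, 1.3043, -0.2628) x1=(-0.0880, 0.9097, 1.3961) x2=(1.4644, 1.0665, -0.3223)
step 27: x0=(1.8266, 1.3134, -0.2560) x1=(-0.0808, 0.9310, 1.3731) x2=(1.4737, 1.0790, -0.3250)
step 28: x0=(1.8362, 1.3227, -0.2489) x1=(-0.0728, 0.9524, 1.3493) x2=(1.4827, 1.0914, -0.3276)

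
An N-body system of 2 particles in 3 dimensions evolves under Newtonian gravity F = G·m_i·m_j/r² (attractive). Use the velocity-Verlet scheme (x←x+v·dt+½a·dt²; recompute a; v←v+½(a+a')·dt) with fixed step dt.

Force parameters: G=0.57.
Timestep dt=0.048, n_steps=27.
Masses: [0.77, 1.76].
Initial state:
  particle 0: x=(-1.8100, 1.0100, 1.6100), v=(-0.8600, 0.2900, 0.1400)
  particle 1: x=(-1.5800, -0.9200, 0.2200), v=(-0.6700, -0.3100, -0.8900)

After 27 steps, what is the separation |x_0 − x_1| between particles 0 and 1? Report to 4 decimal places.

3.7170

step 0: x0=(-1.8100, 1.0100, 1.6100) x1=(-1.5800, -0.9200, 0.2200)
step 1: x0=(-1.8513, 1.0238, 1.6166) x1=(-1.6122, -0.9348, 0.1773)
step 2: x0=(-1.8925, 1.0372, 1.6230) x1=(-1.6444, -0.9495, 0.1348)
step 3: x0=(-1.9337, 1.0504, 1.6291) x1=(-1.6766, -0.9640, 0.0923)
step 4: x0=(-1.9748, 1.0632, 1.6351) x1=(-1.7088, -0.9784, 0.0499)
step 5: x0=(-2.0159, 1.0758, 1.6408) x1=(-1.7410, -0.9927, 0.0076)
step 6: x0=(-2.0570, 1.0882, 1.6463) x1=(-1.7733, -1.0069, -0.0346)
step 7: x0=(-2.0981, 1.1003, 1.6516) x1=(-1.8055, -1.0210, -0.0767)
step 8: x0=(-2.1391, 1.1121, 1.6568) x1=(-1.8378, -1.0350, -0.1187)
step 9: x0=(-2.1801, 1.1238, 1.6617) x1=(-1.8701, -1.0489, -0.1607)
step 10: x0=(-2.2210, 1.1352, 1.6665) x1=(-1.9024, -1.0627, -0.2025)
step 11: x0=(-2.2619, 1.1464, 1.6711) x1=(-1.9347, -1.0764, -0.2443)
step 12: x0=(-2.3028, 1.1574, 1.6755) x1=(-1.9670, -1.0900, -0.2860)
step 13: x0=(-2.3437, 1.1682, 1.6798) x1=(-1.9994, -1.1035, -0.3277)
step 14: x0=(-2.3845, 1.1789, 1.6839) x1=(-2.0317, -1.1169, -0.3692)
step 15: x0=(-2.4253, 1.1893, 1.6878) x1=(-2.0641, -1.1303, -0.4107)
step 16: x0=(-2.4661, 1.1996, 1.6916) x1=(-2.0965, -1.1436, -0.4522)
step 17: x0=(-2.5069, 1.2097, 1.6952) x1=(-2.1289, -1.1568, -0.4935)
step 18: x0=(-2.5476, 1.2197, 1.6987) x1=(-2.1613, -1.1700, -0.5348)
step 19: x0=(-2.5883, 1.2295, 1.7020) x1=(-2.1937, -1.1830, -0.5761)
step 20: x0=(-2.6290, 1.2391, 1.7052) x1=(-2.2261, -1.1960, -0.6172)
step 21: x0=(-2.6696, 1.2486, 1.7082) x1=(-2.2585, -1.2090, -0.6584)
step 22: x0=(-2.7103, 1.2580, 1.7111) x1=(-2.2910, -1.2219, -0.6994)
step 23: x0=(-2.7509, 1.2673, 1.7139) x1=(-2.3234, -1.2347, -0.7404)
step 24: x0=(-2.7915, 1.2764, 1.7166) x1=(-2.3559, -1.2475, -0.7814)
step 25: x0=(-2.8320, 1.2853, 1.7191) x1=(-2.3884, -1.2602, -0.8222)
step 26: x0=(-2.8726, 1.2942, 1.7215) x1=(-2.4208, -1.2729, -0.8631)
step 27: x0=(-2.9131, 1.3029, 1.7238) x1=(-2.4533, -1.2855, -0.9039)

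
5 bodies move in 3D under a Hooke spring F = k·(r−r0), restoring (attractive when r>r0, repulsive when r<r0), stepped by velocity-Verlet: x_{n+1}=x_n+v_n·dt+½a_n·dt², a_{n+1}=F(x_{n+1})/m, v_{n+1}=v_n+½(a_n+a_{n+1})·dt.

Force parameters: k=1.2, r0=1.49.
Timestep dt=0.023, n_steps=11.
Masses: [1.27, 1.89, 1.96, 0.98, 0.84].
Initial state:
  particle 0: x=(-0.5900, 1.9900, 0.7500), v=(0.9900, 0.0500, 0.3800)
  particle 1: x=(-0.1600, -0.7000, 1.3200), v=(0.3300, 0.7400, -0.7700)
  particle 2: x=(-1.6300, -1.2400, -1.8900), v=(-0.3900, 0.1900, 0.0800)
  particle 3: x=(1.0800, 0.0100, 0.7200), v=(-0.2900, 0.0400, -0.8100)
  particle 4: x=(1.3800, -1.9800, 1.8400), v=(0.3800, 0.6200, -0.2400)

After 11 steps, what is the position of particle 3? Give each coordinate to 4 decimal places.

(0.9226, -0.0037, 0.4716)

step 0: x0=(-0.5900, 1.9900, 0.7500) x1=(-0.1600, -0.7000, 1.3200) x2=(-1.6300, -1.2400, -1.8900) x3=(1.0800, 0.0100, 0.7200) x4=(1.3800, -1.9800, 1.8400)
step 1: x0=(-0.5668, 1.9894, 0.7586) x1=(-0.1525, -0.6829, 1.3020) x2=(-1.6381, -1.2352, -1.8869) x3=(1.0726, 0.0107, 0.7010) x4=(1.3872, -1.9641, 1.8330)
step 2: x0=(-0.5429, 1.9855, 0.7667) x1=(-0.1452, -0.6656, 1.2832) x2=(-1.6445, -1.2295, -1.8813) x3=(1.0637, 0.0110, 0.6812) x4=(1.3915, -1.9451, 1.8231)
step 3: x0=(-0.5183, 1.9781, 0.7745) x1=(-0.1381, -0.6481, 1.2639) x2=(-1.6491, -1.2230, -1.8731) x3=(1.0533, 0.0108, 0.6607) x4=(1.3928, -1.9229, 1.8104)
step 4: x0=(-0.4930, 1.9674, 0.7818) x1=(-0.1312, -0.6304, 1.2439) x2=(-1.6520, -1.2155, -1.8625) x3=(1.0415, 0.0103, 0.6394) x4=(1.3911, -1.8976, 1.7947)
step 5: x0=(-0.4671, 1.9534, 0.7887) x1=(-0.1246, -0.6126, 1.2233) x2=(-1.6532, -1.2072, -1.8495) x3=(1.0283, 0.0094, 0.6175) x4=(1.3865, -1.8692, 1.7763)
step 6: x0=(-0.4406, 1.9362, 0.7950) x1=(-0.1181, -0.5947, 1.2021) x2=(-1.6526, -1.1980, -1.8340) x3=(1.0138, 0.0080, 0.5948) x4=(1.3790, -1.8379, 1.7550)
step 7: x0=(-0.4135, 1.9159, 0.8009) x1=(-0.1119, -0.5766, 1.1803) x2=(-1.6502, -1.1880, -1.8161) x3=(0.9979, 0.0064, 0.5715) x4=(1.3686, -1.8037, 1.7311)
step 8: x0=(-0.3860, 1.8924, 0.8063) x1=(-0.1059, -0.5584, 1.1580) x2=(-1.6462, -1.1771, -1.7959) x3=(0.9809, 0.0043, 0.5475) x4=(1.3554, -1.7667, 1.7044)
step 9: x0=(-0.3579, 1.8660, 0.8112) x1=(-0.1001, -0.5402, 1.1351) x2=(-1.6404, -1.1653, -1.7734) x3=(0.9626, 0.0020, 0.5228) x4=(1.3395, -1.7269, 1.6752)
step 10: x0=(-0.3295, 1.8366, 0.8155) x1=(-0.0946, -0.5218, 1.1117) x2=(-1.6329, -1.1527, -1.7486) x3=(0.9432, -0.0007, 0.4975) x4=(1.3209, -1.6846, 1.6434)
step 11: x0=(-0.3007, 1.8044, 0.8192) x1=(-0.0894, -0.5034, 1.0878) x2=(-1.6238, -1.1393, -1.7216) x3=(0.9226, -0.0037, 0.4716) x4=(1.2997, -1.6398, 1.6092)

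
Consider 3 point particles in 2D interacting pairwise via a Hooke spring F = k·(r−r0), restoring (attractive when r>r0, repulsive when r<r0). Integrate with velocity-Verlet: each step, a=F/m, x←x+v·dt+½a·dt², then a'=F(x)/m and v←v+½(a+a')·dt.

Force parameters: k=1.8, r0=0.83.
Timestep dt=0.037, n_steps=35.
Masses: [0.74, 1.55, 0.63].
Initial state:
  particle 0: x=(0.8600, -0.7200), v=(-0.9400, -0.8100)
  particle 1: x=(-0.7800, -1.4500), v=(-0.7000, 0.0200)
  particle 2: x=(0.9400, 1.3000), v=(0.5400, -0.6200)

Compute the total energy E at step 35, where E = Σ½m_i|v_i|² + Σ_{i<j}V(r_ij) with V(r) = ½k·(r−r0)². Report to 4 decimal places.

step 0: x0=(0.8600, -0.7200) x1=(-0.7800, -1.4500) x2=(0.9400, 1.3000)
step 1: x0=(0.8238, -0.7486) x1=(-0.8042, -1.4473) x2=(0.9574, 1.2707)
step 2: x0=(0.7850, -0.7746) x1=(-0.8249, -1.4408) x2=(0.9693, 1.2289)
step 3: x0=(0.7438, -0.7977) x1=(-0.8422, -1.4307) x2=(0.9757, 1.1747)
step 4: x0=(0.7003, -0.8181) x1=(-0.8560, -1.4169) x2=(0.9762, 1.1085)
step 5: x0=(0.6547, -0.8359) x1=(-0.8665, -1.3997) x2=(0.9709, 1.0307)
step 6: x0=(0.6073, -0.8510) x1=(-0.8736, -1.3793) x2=(0.9596, 0.9419)
step 7: x0=(0.5581, -0.8638) x1=(-0.8776, -1.3558) x2=(0.9424, 0.8428)
step 8: x0=(0.5075, -0.8742) x1=(-0.8784, -1.3295) x2=(0.9194, 0.7340)
step 9: x0=(0.4555, -0.8827) x1=(-0.8763, -1.3005) x2=(0.8907, 0.6165)
step 10: x0=(0.4025, -0.8894) x1=(-0.8715, -1.2693) x2=(0.8565, 0.4911)
step 11: x0=(0.3485, -0.8946) x1=(-0.8640, -1.2359) x2=(0.8170, 0.3588)
step 12: x0=(0.2937, -0.8986) x1=(-0.8542, -1.2008) x2=(0.7726, 0.2207)
step 13: x0=(0.2382, -0.9017) x1=(-0.8422, -1.1641) x2=(0.7237, 0.0777)
step 14: x0=(0.1823, -0.9043) x1=(-0.8284, -1.1261) x2=(0.6708, -0.0690)
step 15: x0=(0.1259, -0.9066) x1=(-0.8129, -1.0871) x2=(0.6144, -0.2184)
step 16: x0=(0.0691, -0.9089) x1=(-0.7961, -1.0475) x2=(0.5551, -0.3696)
step 17: x0=(0.0120, -0.9115) x1=(-0.7783, -1.0073) x2=(0.4937, -0.5217)
step 18: x0=(-0.0456, -0.9146) x1=(-0.7597, -0.9668) x2=(0.4311, -0.6740)
step 19: x0=(-0.1037, -0.9180) x1=(-0.7407, -0.9262) x2=(0.3679, -0.8262)
step 20: x0=(-0.1623, -0.9217) x1=(-0.7215, -0.8856) x2=(0.3050, -0.9782)
step 21: x0=(-0.2212, -0.9253) x1=(-0.7024, -0.8449) x2=(0.2427, -1.1303)
step 22: x0=(-0.2800, -0.9287) x1=(-0.6837, -0.8042) x2=(0.1810, -1.2827)
step 23: x0=(-0.3381, -0.9319) x1=(-0.6653, -0.7635) x2=(0.1195, -1.4355)
step 24: x0=(-0.3951, -0.9355) x1=(-0.6474, -0.7227) x2=(0.0578, -1.5881)
step 25: x0=(-0.4510, -0.9401) x1=(-0.6298, -0.6816) x2=(-0.0046, -1.7400)
step 26: x0=(-0.5058, -0.9463) x1=(-0.6123, -0.6405) x2=(-0.0679, -1.8903)
step 27: x0=(-0.5597, -0.9547) x1=(-0.5947, -0.5994) x2=(-0.1323, -2.0378)
step 28: x0=(-0.6130, -0.9658) x1=(-0.5769, -0.5585) x2=(-0.1981, -2.1817)
step 29: x0=(-0.6660, -0.9796) x1=(-0.5587, -0.5183) x2=(-0.2652, -2.3206)
step 30: x0=(-0.7187, -0.9965) x1=(-0.5402, -0.4791) x2=(-0.3335, -2.4536)
step 31: x0=(-0.7711, -1.0164) x1=(-0.5213, -0.4413) x2=(-0.4030, -2.5796)
step 32: x0=(-0.8232, -1.0395) x1=(-0.5022, -0.4053) x2=(-0.4735, -2.6974)
step 33: x0=(-0.8749, -1.0657) x1=(-0.4829, -0.3714) x2=(-0.5448, -2.8063)
step 34: x0=(-0.9261, -1.0951) x1=(-0.4637, -0.3400) x2=(-0.6165, -2.9052)
step 35: x0=(-0.9766, -1.1277) x1=(-0.4447, -0.3115) x2=(-0.6886, -2.9934)
step 0 velocities: v0=(-0.9400, -0.8100) v1=(-0.7000, 0.0200) v2=(0.5400, -0.6200)
step 0: KE=1.1627, PE=7.3591, E=8.5218
step 35 velocities: v0=(-1.3541, -0.9213) v1=(0.5083, 0.7284) v2=(-1.9464, -2.2321)
step 35: KE=4.3666, PE=4.1495, E=8.5162

8.5162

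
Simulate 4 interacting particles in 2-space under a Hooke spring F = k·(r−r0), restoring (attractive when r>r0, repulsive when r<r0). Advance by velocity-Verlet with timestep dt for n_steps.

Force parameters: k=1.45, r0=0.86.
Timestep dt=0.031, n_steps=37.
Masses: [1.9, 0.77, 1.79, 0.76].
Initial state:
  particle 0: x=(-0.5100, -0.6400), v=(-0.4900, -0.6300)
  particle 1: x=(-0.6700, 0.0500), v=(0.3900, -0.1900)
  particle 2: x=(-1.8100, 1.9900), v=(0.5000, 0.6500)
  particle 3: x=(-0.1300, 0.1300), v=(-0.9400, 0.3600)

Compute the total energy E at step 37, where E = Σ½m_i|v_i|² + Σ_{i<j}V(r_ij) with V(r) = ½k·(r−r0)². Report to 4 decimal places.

step 0: x0=(-0.5100, -0.6400) x1=(-0.6700, 0.0500) x2=(-1.8100, 1.9900) x3=(-0.1300, 0.1300)
step 1: x0=(-0.5255, -0.6589) x1=(-0.6589, 0.0453) x2=(-1.7934, 2.0085) x3=(-0.1599, 0.1423)
step 2: x0=(-0.5417, -0.6765) x1=(-0.6497, 0.0429) x2=(-1.7748, 2.0236) x3=(-0.1911, 0.1570)
step 3: x0=(-0.5584, -0.6928) x1=(-0.6425, 0.0428) x2=(-1.7541, 2.0353) x3=(-0.2235, 0.1739)
step 4: x0=(-0.5758, -0.7077) x1=(-0.6373, 0.0450) x2=(-1.7315, 2.0436) x3=(-0.2570, 0.1932)
step 5: x0=(-0.5937, -0.7211) x1=(-0.6341, 0.0493) x2=(-1.7070, 2.0485) x3=(-0.2916, 0.2148)
step 6: x0=(-0.6122, -0.7331) x1=(-0.6329, 0.0556) x2=(-1.6806, 2.0500) x3=(-0.3271, 0.2386)
step 7: x0=(-0.6312, -0.7436) x1=(-0.6336, 0.0639) x2=(-1.6525, 2.0482) x3=(-0.3633, 0.2647)
step 8: x0=(-0.6507, -0.7525) x1=(-0.6363, 0.0738) x2=(-1.6227, 2.0429) x3=(-0.4004, 0.2931)
step 9: x0=(-0.6707, -0.7599) x1=(-0.6407, 0.0853) x2=(-1.5914, 2.0344) x3=(-0.4381, 0.3236)
step 10: x0=(-0.6911, -0.7656) x1=(-0.6469, 0.0983) x2=(-1.5585, 2.0227) x3=(-0.4766, 0.3563)
step 11: x0=(-0.7119, -0.7697) x1=(-0.6545, 0.1124) x2=(-1.5243, 2.0078) x3=(-0.5157, 0.3911)
step 12: x0=(-0.7331, -0.7721) x1=(-0.6636, 0.1277) x2=(-1.4889, 1.9898) x3=(-0.5554, 0.4278)
step 13: x0=(-0.7547, -0.7728) x1=(-0.6738, 0.1439) x2=(-1.4522, 1.9689) x3=(-0.5958, 0.4664)
step 14: x0=(-0.7765, -0.7718) x1=(-0.6851, 0.1609) x2=(-1.4145, 1.9450) x3=(-0.6369, 0.5065)
step 15: x0=(-0.7987, -0.7690) x1=(-0.6972, 0.1787) x2=(-1.3759, 1.9184) x3=(-0.6786, 0.5481)
step 16: x0=(-0.8211, -0.7645) x1=(-0.7101, 0.1971) x2=(-1.3364, 1.8892) x3=(-0.7209, 0.5908)
step 17: x0=(-0.8437, -0.7582) x1=(-0.7235, 0.2161) x2=(-1.2962, 1.8575) x3=(-0.7638, 0.6344)
step 18: x0=(-0.8665, -0.7501) x1=(-0.7374, 0.2355) x2=(-1.2554, 1.8234) x3=(-0.8071, 0.6786)
step 19: x0=(-0.8895, -0.7402) x1=(-0.7517, 0.2554) x2=(-1.2141, 1.7871) x3=(-0.8508, 0.7231)
step 20: x0=(-0.9126, -0.7286) x1=(-0.7663, 0.2756) x2=(-1.1724, 1.7487) x3=(-0.8949, 0.7677)
step 21: x0=(-0.9358, -0.7152) x1=(-0.7811, 0.2961) x2=(-1.1303, 1.7085) x3=(-0.9392, 0.8121)
step 22: x0=(-0.9591, -0.7000) x1=(-0.7960, 0.3168) x2=(-1.0881, 1.6665) x3=(-0.9837, 0.8558)
step 23: x0=(-0.9825, -0.6831) x1=(-0.8110, 0.3377) x2=(-1.0457, 1.6230) x3=(-1.0283, 0.8988)
step 24: x0=(-1.0058, -0.6645) x1=(-0.8260, 0.3585) x2=(-1.0032, 1.5782) x3=(-1.0731, 0.9406)
step 25: x0=(-1.0292, -0.6442) x1=(-0.8411, 0.3794) x2=(-0.9607, 1.5321) x3=(-1.1181, 0.9810)
step 26: x0=(-1.0525, -0.6223) x1=(-0.8560, 0.4001) x2=(-0.9181, 1.4850) x3=(-1.1632, 1.0198)
step 27: x0=(-1.0758, -0.5987) x1=(-0.8710, 0.4206) x2=(-0.8755, 1.4370) x3=(-1.2087, 1.0569)
step 28: x0=(-1.0990, -0.5735) x1=(-0.8858, 0.4409) x2=(-0.8327, 1.3882) x3=(-1.2546, 1.0923)
step 29: x0=(-1.1222, -0.5468) x1=(-0.9007, 0.4609) x2=(-0.7899, 1.3385) x3=(-1.3010, 1.1260)
step 30: x0=(-1.1452, -0.5186) x1=(-0.9155, 0.4805) x2=(-0.7470, 1.2882) x3=(-1.3478, 1.1582)
step 31: x0=(-1.1681, -0.4890) x1=(-0.9303, 0.4996) x2=(-0.7040, 1.2371) x3=(-1.3949, 1.1888)
step 32: x0=(-1.1909, -0.4580) x1=(-0.9452, 0.5182) x2=(-0.6611, 1.1855) x3=(-1.4422, 1.2179)
step 33: x0=(-1.2136, -0.4257) x1=(-0.9603, 0.5364) x2=(-0.6183, 1.1333) x3=(-1.4894, 1.2456)
step 34: x0=(-1.2362, -0.3922) x1=(-0.9757, 0.5541) x2=(-0.5757, 1.0806) x3=(-1.5362, 1.2716)
step 35: x0=(-1.2586, -0.3574) x1=(-0.9913, 0.5714) x2=(-0.5333, 1.0275) x3=(-1.5826, 1.2961)
step 36: x0=(-1.2808, -0.3215) x1=(-1.0074, 0.5883) x2=(-0.4912, 0.9741) x3=(-1.6281, 1.3189)
step 37: x0=(-1.3030, -0.2846) x1=(-1.0239, 0.6050) x2=(-0.4495, 0.9205) x3=(-1.6727, 1.3399)
step 0 velocities: v0=(-0.4900, -0.6300) v1=(0.3900, -0.1900) v2=(0.5000, 0.6500) v3=(-0.9400, 0.3600)
step 0: KE=1.6645, PE=6.5723, E=8.2368
step 37 velocities: v0=(-0.7110, 1.2074) v1=(-0.5420, 0.5355) v2=(1.3382, -1.7344) v3=(-1.4175, 0.6472)
step 37: KE=7.3064, PE=0.9274, E=8.2338

8.2338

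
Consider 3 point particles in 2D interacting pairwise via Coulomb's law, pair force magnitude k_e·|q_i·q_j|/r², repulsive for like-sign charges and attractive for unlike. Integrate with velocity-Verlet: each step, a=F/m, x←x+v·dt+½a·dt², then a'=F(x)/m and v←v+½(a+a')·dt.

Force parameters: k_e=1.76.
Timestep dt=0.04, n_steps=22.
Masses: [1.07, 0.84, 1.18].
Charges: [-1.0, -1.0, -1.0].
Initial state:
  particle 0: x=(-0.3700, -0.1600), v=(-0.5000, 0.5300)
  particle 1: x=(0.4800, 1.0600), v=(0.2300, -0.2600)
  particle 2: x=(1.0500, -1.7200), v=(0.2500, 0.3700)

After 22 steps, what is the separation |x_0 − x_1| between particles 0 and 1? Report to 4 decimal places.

step 0: x0=(-0.3700, -0.1600) x1=(0.4800, 1.0600) x2=(1.0500, -1.7200)
step 1: x0=(-0.3905, -0.1391) x1=(0.4896, 1.0504) x2=(1.0602, -1.7055)
step 2: x0=(-0.4122, -0.1187) x1=(0.5000, 1.0425) x2=(1.0708, -1.6918)
step 3: x0=(-0.4350, -0.0988) x1=(0.5113, 1.0362) x2=(1.0819, -1.6787)
step 4: x0=(-0.4589, -0.0795) x1=(0.5235, 1.0315) x2=(1.0933, -1.6662)
step 5: x0=(-0.4840, -0.0607) x1=(0.5365, 1.0284) x2=(1.1052, -1.6544)
step 6: x0=(-0.5103, -0.0424) x1=(0.5506, 1.0268) x2=(1.1174, -1.6433)
step 7: x0=(-0.5377, -0.0246) x1=(0.5656, 1.0267) x2=(1.1301, -1.6328)
step 8: x0=(-0.5663, -0.0072) x1=(0.5815, 1.0280) x2=(1.1431, -1.6229)
step 9: x0=(-0.5961, 0.0098) x1=(0.5983, 1.0308) x2=(1.1565, -1.6136)
step 10: x0=(-0.6270, 0.0264) x1=(0.6162, 1.0348) x2=(1.1703, -1.6049)
step 11: x0=(-0.6591, 0.0427) x1=(0.6349, 1.0402) x2=(1.1844, -1.5969)
step 12: x0=(-0.6923, 0.0586) x1=(0.6545, 1.0467) x2=(1.1990, -1.5894)
step 13: x0=(-0.7265, 0.0743) x1=(0.6750, 1.0544) x2=(1.2138, -1.5824)
step 14: x0=(-0.7618, 0.0897) x1=(0.6964, 1.0633) x2=(1.2290, -1.5761)
step 15: x0=(-0.7981, 0.1049) x1=(0.7186, 1.0732) x2=(1.2446, -1.5703)
step 16: x0=(-0.8354, 0.1199) x1=(0.7415, 1.0841) x2=(1.2605, -1.5650)
step 17: x0=(-0.8736, 0.1347) x1=(0.7652, 1.0959) x2=(1.2767, -1.5603)
step 18: x0=(-0.9127, 0.1494) x1=(0.7896, 1.1087) x2=(1.2932, -1.5560)
step 19: x0=(-0.9527, 0.1639) x1=(0.8147, 1.1224) x2=(1.3100, -1.5523)
step 20: x0=(-0.9935, 0.1783) x1=(0.8405, 1.1369) x2=(1.3271, -1.5491)
step 21: x0=(-1.0351, 0.1926) x1=(0.8668, 1.1522) x2=(1.3445, -1.5463)
step 22: x0=(-1.0775, 0.2069) x1=(0.8937, 1.1682) x2=(1.3621, -1.5441)

2.1932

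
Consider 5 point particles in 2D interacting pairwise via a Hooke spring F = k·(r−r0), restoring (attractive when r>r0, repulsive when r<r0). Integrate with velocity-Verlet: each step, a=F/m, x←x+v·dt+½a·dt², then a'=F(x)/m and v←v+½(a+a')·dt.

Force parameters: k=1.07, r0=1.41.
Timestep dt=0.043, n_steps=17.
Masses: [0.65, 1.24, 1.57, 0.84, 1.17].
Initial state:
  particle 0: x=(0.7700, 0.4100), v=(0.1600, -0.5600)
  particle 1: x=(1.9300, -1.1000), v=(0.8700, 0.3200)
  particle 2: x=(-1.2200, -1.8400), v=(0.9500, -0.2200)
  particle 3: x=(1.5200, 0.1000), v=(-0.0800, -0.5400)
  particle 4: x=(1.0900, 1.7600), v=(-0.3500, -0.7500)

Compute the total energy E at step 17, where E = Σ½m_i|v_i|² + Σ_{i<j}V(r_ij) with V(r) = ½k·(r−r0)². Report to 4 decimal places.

13.1741

step 0: x0=(0.7700, 0.4100) x1=(1.9300, -1.1000) x2=(-1.2200, -1.8400) x3=(1.5200, 0.1000) x4=(1.0900, 1.7600)
step 1: x0=(0.7749, 0.3838) x1=(1.9654, -1.0852) x2=(-1.1754, -1.8462) x3=(1.5152, 0.0757) x4=(1.0741, 1.7242)
step 2: x0=(0.7758, 0.3536) x1=(1.9969, -1.0683) x2=(-1.1234, -1.8460) x3=(1.5078, 0.0493) x4=(1.0566, 1.6815)
step 3: x0=(0.7730, 0.3193) x1=(2.0245, -1.0496) x2=(-1.0643, -1.8396) x3=(1.4978, 0.0208) x4=(1.0376, 1.6321)
step 4: x0=(0.7664, 0.2813) x1=(2.0481, -1.0293) x2=(-0.9984, -1.8271) x3=(1.4855, -0.0096) x4=(1.0173, 1.5762)
step 5: x0=(0.7563, 0.2397) x1=(2.0680, -1.0074) x2=(-0.9259, -1.8087) x3=(1.4709, -0.0418) x4=(0.9958, 1.5142)
step 6: x0=(0.7428, 0.1947) x1=(2.0843, -0.9842) x2=(-0.8473, -1.7847) x3=(1.4543, -0.0757) x4=(0.9732, 1.4464)
step 7: x0=(0.7260, 0.1466) x1=(2.0970, -0.9599) x2=(-0.7628, -1.7555) x3=(1.4358, -0.1112) x4=(0.9498, 1.3732)
step 8: x0=(0.7063, 0.0956) x1=(2.1063, -0.9346) x2=(-0.6731, -1.7214) x3=(1.4157, -0.1481) x4=(0.9257, 1.2951)
step 9: x0=(0.6837, 0.0419) x1=(2.1126, -0.9085) x2=(-0.5785, -1.6827) x3=(1.3941, -0.1863) x4=(0.9009, 1.2124)
step 10: x0=(0.6586, -0.0141) x1=(2.1159, -0.8817) x2=(-0.4796, -1.6400) x3=(1.3712, -0.2258) x4=(0.8758, 1.1256)
step 11: x0=(0.6311, -0.0721) x1=(2.1165, -0.8545) x2=(-0.3768, -1.5935) x3=(1.3475, -0.2663) x4=(0.8503, 1.0354)
step 12: x0=(0.6015, -0.1319) x1=(2.1148, -0.8269) x2=(-0.2707, -1.5440) x3=(1.3229, -0.3077) x4=(0.8246, 0.9421)
step 13: x0=(0.5701, -0.1931) x1=(2.1109, -0.7990) x2=(-0.1619, -1.4918) x3=(1.2980, -0.3498) x4=(0.7989, 0.8464)
step 14: x0=(0.5370, -0.2554) x1=(2.1051, -0.7709) x2=(-0.0509, -1.4375) x3=(1.2728, -0.3927) x4=(0.7733, 0.7487)
step 15: x0=(0.5025, -0.3184) x1=(2.0978, -0.7426) x2=(0.0617, -1.3817) x3=(1.2478, -0.4361) x4=(0.7479, 0.6497)
step 16: x0=(0.4668, -0.3818) x1=(2.0891, -0.7143) x2=(0.1755, -1.3249) x3=(1.2231, -0.4800) x4=(0.7226, 0.5499)
step 17: x0=(0.4298, -0.4451) x1=(2.0795, -0.6860) x2=(0.2900, -1.2679) x3=(1.1993, -0.5242) x4=(0.6977, 0.4498)
step 0 velocities: v0=(0.1600, -0.5600) v1=(0.8700, 0.3200) v2=(0.9500, -0.2200) v3=(-0.0800, -0.5400) v4=(-0.3500, -0.7500)
step 0: KE=1.9153, PE=11.2727, E=13.1881
step 17 velocities: v0=(-0.8744, -1.4684) v1=(-0.2340, 0.6604) v2=(2.6660, 1.3239) v3=(-0.5431, -1.0312) v4=(-0.5754, -2.3252)
step 17: KE=12.1359, PE=1.0382, E=13.1741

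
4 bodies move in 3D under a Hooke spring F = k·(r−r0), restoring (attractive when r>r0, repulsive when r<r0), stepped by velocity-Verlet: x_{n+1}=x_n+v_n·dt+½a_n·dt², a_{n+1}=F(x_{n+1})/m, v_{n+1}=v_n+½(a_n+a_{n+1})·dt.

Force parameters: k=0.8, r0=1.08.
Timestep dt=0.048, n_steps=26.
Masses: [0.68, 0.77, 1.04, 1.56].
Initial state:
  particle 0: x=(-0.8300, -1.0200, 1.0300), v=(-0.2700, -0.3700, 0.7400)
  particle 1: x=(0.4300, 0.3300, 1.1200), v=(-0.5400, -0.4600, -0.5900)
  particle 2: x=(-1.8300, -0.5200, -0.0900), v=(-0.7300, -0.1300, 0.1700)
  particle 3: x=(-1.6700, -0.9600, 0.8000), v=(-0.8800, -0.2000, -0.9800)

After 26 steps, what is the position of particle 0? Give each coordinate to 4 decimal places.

step 0: x0=(-0.8300, -1.0200, 1.0300) x1=(0.4300, 0.3300, 1.1200) x2=(-1.8300, -0.5200, -0.0900) x3=(-1.6700, -0.9600, 0.8000)
step 1: x0=(-0.8424, -1.0368, 1.0652) x1=(0.4004, 0.3058, 1.0905) x2=(-1.8636, -0.5259, -0.0809) x3=(-1.7116, -0.9692, 0.7531)
step 2: x0=(-0.8540, -1.0517, 1.0995) x1=(0.3635, 0.2773, 1.0589) x2=(-1.8942, -0.5311, -0.0702) x3=(-1.7520, -0.9776, 0.7064)
step 3: x0=(-0.8649, -1.0647, 1.1327) x1=(0.3194, 0.2447, 1.0253) x2=(-1.9218, -0.5357, -0.0577) x3=(-1.7911, -0.9852, 0.6602)
step 4: x0=(-0.8756, -1.0757, 1.1648) x1=(0.2681, 0.2081, 0.9897) x2=(-1.9465, -0.5395, -0.0438) x3=(-1.8287, -0.9921, 0.6143)
step 5: x0=(-0.8862, -1.0850, 1.1954) x1=(0.2100, 0.1678, 0.9524) x2=(-1.9683, -0.5427, -0.0283) x3=(-1.8649, -0.9985, 0.5690)
step 6: x0=(-0.8970, -1.0924, 1.2245) x1=(0.1452, 0.1239, 0.9134) x2=(-1.9873, -0.5451, -0.0116) x3=(-1.8996, -1.0043, 0.5243)
step 7: x0=(-0.9083, -1.0982, 1.2517) x1=(0.0741, 0.0766, 0.8730) x2=(-2.0036, -0.5469, 0.0064) x3=(-1.9328, -1.0097, 0.4803)
step 8: x0=(-0.9204, -1.1024, 1.2770) x1=(-0.0029, 0.0262, 0.8312) x2=(-2.0172, -0.5479, 0.0256) x3=(-1.9645, -1.0148, 0.4370)
step 9: x0=(-0.9334, -1.1050, 1.3003) x1=(-0.0856, -0.0269, 0.7883) x2=(-2.0283, -0.5482, 0.0458) x3=(-1.9946, -1.0196, 0.3945)
step 10: x0=(-0.9476, -1.1062, 1.3213) x1=(-0.1734, -0.0825, 0.7443) x2=(-2.0370, -0.5477, 0.0670) x3=(-2.0234, -1.0243, 0.3529)
step 11: x0=(-0.9632, -1.1062, 1.3399) x1=(-0.2659, -0.1404, 0.6994) x2=(-2.0434, -0.5464, 0.0891) x3=(-2.0507, -1.0291, 0.3121)
step 12: x0=(-0.9804, -1.1050, 1.3561) x1=(-0.3626, -0.2001, 0.6537) x2=(-2.0476, -0.5442, 0.1122) x3=(-2.0766, -1.0339, 0.2720)
step 13: x0=(-0.9993, -1.1027, 1.3699) x1=(-0.4630, -0.2614, 0.6074) x2=(-2.0500, -0.5413, 0.1361) x3=(-2.1014, -1.0390, 0.2328)
step 14: x0=(-1.0199, -1.0995, 1.3811) x1=(-0.5666, -0.3240, 0.5606) x2=(-2.0505, -0.5376, 0.1610) x3=(-2.1249, -1.0444, 0.1944)
step 15: x0=(-1.0425, -1.0955, 1.3899) x1=(-0.6728, -0.3877, 0.5134) x2=(-2.0494, -0.5331, 0.1868) x3=(-2.1475, -1.0502, 0.1566)
step 16: x0=(-1.0669, -1.0907, 1.3961) x1=(-0.7811, -0.4521, 0.4659) x2=(-2.0469, -0.5279, 0.2136) x3=(-2.1690, -1.0563, 0.1194)
step 17: x0=(-1.0933, -1.0852, 1.3998) x1=(-0.8909, -0.5171, 0.4182) x2=(-2.0433, -0.5221, 0.2413) x3=(-2.1898, -1.0628, 0.0828)
step 18: x0=(-1.1216, -1.0791, 1.4009) x1=(-1.0018, -0.5825, 0.3704) x2=(-2.0387, -0.5159, 0.2699) x3=(-2.2098, -1.0697, 0.0467)
step 19: x0=(-1.1517, -1.0725, 1.3996) x1=(-1.1132, -0.6482, 0.3226) x2=(-2.0335, -0.5092, 0.2994) x3=(-2.2292, -1.0770, 0.0111)
step 20: x0=(-1.1837, -1.0654, 1.3958) x1=(-1.2246, -0.7142, 0.2749) x2=(-2.0278, -0.5022, 0.3298) x3=(-2.2481, -1.0847, -0.0241)
step 21: x0=(-1.2173, -1.0577, 1.3894) x1=(-1.3355, -0.7804, 0.2273) x2=(-2.0220, -0.4948, 0.3611) x3=(-2.2666, -1.0927, -0.0588)
step 22: x0=(-1.2527, -1.0497, 1.3805) x1=(-1.4455, -0.8470, 0.1799) x2=(-2.0162, -0.4870, 0.3932) x3=(-2.2848, -1.1009, -0.0930)
step 23: x0=(-1.2897, -1.0414, 1.3690) x1=(-1.5544, -0.9139, 0.1328) x2=(-2.0105, -0.4787, 0.4261) x3=(-2.3028, -1.1094, -0.1268)
step 24: x0=(-1.3283, -1.0328, 1.3550) x1=(-1.6620, -0.9814, 0.0858) x2=(-2.0049, -0.4699, 0.4598) x3=(-2.3206, -1.1181, -0.1601)
step 25: x0=(-1.3684, -1.0240, 1.3383) x1=(-1.7683, -1.0493, 0.0393) x2=(-1.9994, -0.4607, 0.4943) x3=(-2.3384, -1.1270, -0.1929)
step 26: x0=(-1.4099, -1.0152, 1.3190) x1=(-1.8732, -1.1176, -0.0066) x2=(-1.9938, -0.4511, 0.5292) x3=(-2.3563, -1.1359, -0.2252)

(-1.4099, -1.0152, 1.3190)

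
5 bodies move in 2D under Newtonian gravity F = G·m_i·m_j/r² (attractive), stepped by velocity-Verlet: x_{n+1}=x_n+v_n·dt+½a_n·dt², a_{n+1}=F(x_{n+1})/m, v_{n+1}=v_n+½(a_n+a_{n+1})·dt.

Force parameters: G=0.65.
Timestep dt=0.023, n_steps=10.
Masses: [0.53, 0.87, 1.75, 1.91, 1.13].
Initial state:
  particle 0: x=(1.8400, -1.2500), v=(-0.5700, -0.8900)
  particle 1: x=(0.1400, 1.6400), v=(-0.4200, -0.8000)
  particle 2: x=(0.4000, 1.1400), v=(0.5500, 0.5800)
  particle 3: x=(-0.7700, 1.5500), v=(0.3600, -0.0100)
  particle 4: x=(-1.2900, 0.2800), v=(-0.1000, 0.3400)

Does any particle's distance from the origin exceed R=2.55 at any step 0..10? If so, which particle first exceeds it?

step 0: x0=(1.8400, -1.2500) x1=(0.1400, 1.6400) x2=(0.4000, 1.1400) x3=(-0.7700, 1.5500) x4=(-1.2900, 0.2800)
step 1: x0=(1.8268, -1.2704) x1=(0.1304, 1.6207) x2=(0.4122, 1.1538) x3=(-0.7614, 1.5496) x4=(-1.2921, 0.2880)
step 2: x0=(1.8136, -1.2907) x1=(0.1209, 1.5995) x2=(0.4234, 1.1685) x3=(-0.7521, 1.5489) x4=(-1.2939, 0.2965)
step 3: x0=(1.8002, -1.3108) x1=(0.1117, 1.5764) x2=(0.4334, 1.1842) x3=(-0.7421, 1.5480) x4=(-1.2953, 0.3055)
step 4: x0=(1.7867, -1.3308) x1=(0.1031, 1.5513) x2=(0.4423, 1.2008) x3=(-0.7315, 1.5467) x4=(-1.2964, 0.3148)
step 5: x0=(1.7731, -1.3506) x1=(0.0951, 1.5244) x2=(0.4497, 1.2184) x3=(-0.7200, 1.5451) x4=(-1.2970, 0.3247)
step 6: x0=(1.7594, -1.3704) x1=(0.0882, 1.4956) x2=(0.4557, 1.2370) x3=(-0.7079, 1.5432) x4=(-1.2974, 0.3349)
step 7: x0=(1.7456, -1.3899) x1=(0.0827, 1.4650) x2=(0.4598, 1.2564) x3=(-0.6949, 1.5409) x4=(-1.2973, 0.3457)
step 8: x0=(1.7317, -1.4094) x1=(0.0788, 1.4329) x2=(0.4621, 1.2767) x3=(-0.6811, 1.5383) x4=(-1.2968, 0.3568)
step 9: x0=(1.7177, -1.4287) x1=(0.0769, 1.3996) x2=(0.4622, 1.2976) x3=(-0.6665, 1.5354) x4=(-1.2960, 0.3685)
step 10: x0=(1.7036, -1.4479) x1=(0.0775, 1.3653) x2=(0.4599, 1.3191) x3=(-0.6510, 1.5320) x4=(-1.2947, 0.3805)

no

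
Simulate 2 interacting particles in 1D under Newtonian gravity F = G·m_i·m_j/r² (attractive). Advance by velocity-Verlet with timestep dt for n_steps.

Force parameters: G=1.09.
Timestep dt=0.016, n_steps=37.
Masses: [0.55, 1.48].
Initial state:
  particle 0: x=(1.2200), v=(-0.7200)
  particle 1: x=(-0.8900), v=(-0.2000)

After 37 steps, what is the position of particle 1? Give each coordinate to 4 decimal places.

step 0: x0=(1.2200) x1=(-0.8900)
step 1: x0=(1.2084) x1=(-0.8932)
step 2: x0=(1.1968) x1=(-0.8963)
step 3: x0=(1.1850) x1=(-0.8994)
step 4: x0=(1.1732) x1=(-0.9025)
step 5: x0=(1.1612) x1=(-0.9056)
step 6: x0=(1.1492) x1=(-0.9086)
step 7: x0=(1.1370) x1=(-0.9115)
step 8: x0=(1.1248) x1=(-0.9145)
step 9: x0=(1.1125) x1=(-0.9174)
step 10: x0=(1.1000) x1=(-0.9202)
step 11: x0=(1.0875) x1=(-0.9230)
step 12: x0=(1.0749) x1=(-0.9258)
step 13: x0=(1.0621) x1=(-0.9286)
step 14: x0=(1.0493) x1=(-0.9313)
step 15: x0=(1.0363) x1=(-0.9340)
step 16: x0=(1.0232) x1=(-0.9366)
step 17: x0=(1.0101) x1=(-0.9392)
step 18: x0=(0.9968) x1=(-0.9417)
step 19: x0=(0.9834) x1=(-0.9442)
step 20: x0=(0.9699) x1=(-0.9467)
step 21: x0=(0.9563) x1=(-0.9491)
step 22: x0=(0.9426) x1=(-0.9515)
step 23: x0=(0.9288) x1=(-0.9538)
step 24: x0=(0.9148) x1=(-0.9561)
step 25: x0=(0.9007) x1=(-0.9584)
step 26: x0=(0.8865) x1=(-0.9606)
step 27: x0=(0.8722) x1=(-0.9627)
step 28: x0=(0.8578) x1=(-0.9649)
step 29: x0=(0.8432) x1=(-0.9669)
step 30: x0=(0.8285) x1=(-0.9690)
step 31: x0=(0.8137) x1=(-0.9709)
step 32: x0=(0.7988) x1=(-0.9729)
step 33: x0=(0.7837) x1=(-0.9747)
step 34: x0=(0.7685) x1=(-0.9766)
step 35: x0=(0.7532) x1=(-0.9783)
step 36: x0=(0.7377) x1=(-0.9801)
step 37: x0=(0.7220) x1=(-0.9818)

(-0.9818)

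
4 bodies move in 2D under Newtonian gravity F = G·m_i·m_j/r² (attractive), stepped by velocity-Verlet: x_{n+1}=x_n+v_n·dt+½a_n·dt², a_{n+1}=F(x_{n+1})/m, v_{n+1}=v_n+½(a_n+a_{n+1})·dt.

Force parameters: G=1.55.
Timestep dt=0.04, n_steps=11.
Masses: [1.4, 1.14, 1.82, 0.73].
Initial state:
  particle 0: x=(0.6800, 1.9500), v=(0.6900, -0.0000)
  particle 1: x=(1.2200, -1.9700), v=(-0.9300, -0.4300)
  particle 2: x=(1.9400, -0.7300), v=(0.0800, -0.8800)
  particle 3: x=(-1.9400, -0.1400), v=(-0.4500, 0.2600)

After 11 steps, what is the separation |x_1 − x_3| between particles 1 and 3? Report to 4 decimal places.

3.5927

step 0: x0=(0.6800, 1.9500) x1=(1.2200, -1.9700) x2=(1.9400, -0.7300) x3=(-1.9400, -0.1400)
step 1: x0=(0.7077, 1.9496) x1=(1.1833, -1.9861) x2=(1.9427, -0.7656) x3=(-1.9576, -0.1296)
step 2: x0=(0.7354, 1.9485) x1=(1.1476, -2.0001) x2=(1.9444, -0.8020) x3=(-1.9746, -0.1191)
step 3: x0=(0.7633, 1.9467) x1=(1.1129, -2.0119) x2=(1.9451, -0.8392) x3=(-1.9908, -0.1086)
step 4: x0=(0.7912, 1.9441) x1=(1.0794, -2.0217) x2=(1.9448, -0.8771) x3=(-2.0064, -0.0982)
step 5: x0=(0.8193, 1.9408) x1=(1.0471, -2.0295) x2=(1.9433, -0.9157) x3=(-2.0212, -0.0877)
step 6: x0=(0.8473, 1.9368) x1=(1.0160, -2.0352) x2=(1.9408, -0.9550) x3=(-2.0354, -0.0772)
step 7: x0=(0.8755, 1.9321) x1=(0.9863, -2.0389) x2=(1.9371, -0.9951) x3=(-2.0489, -0.0667)
step 8: x0=(0.9037, 1.9267) x1=(0.9579, -2.0407) x2=(1.9322, -1.0358) x3=(-2.0617, -0.0563)
step 9: x0=(0.9319, 1.9207) x1=(0.9311, -2.0406) x2=(1.9261, -1.0772) x3=(-2.0738, -0.0458)
step 10: x0=(0.9601, 1.9139) x1=(0.9058, -2.0384) x2=(1.9187, -1.1193) x3=(-2.0853, -0.0355)
step 11: x0=(0.9884, 1.9064) x1=(0.8822, -2.0344) x2=(1.9100, -1.1620) x3=(-2.0962, -0.0251)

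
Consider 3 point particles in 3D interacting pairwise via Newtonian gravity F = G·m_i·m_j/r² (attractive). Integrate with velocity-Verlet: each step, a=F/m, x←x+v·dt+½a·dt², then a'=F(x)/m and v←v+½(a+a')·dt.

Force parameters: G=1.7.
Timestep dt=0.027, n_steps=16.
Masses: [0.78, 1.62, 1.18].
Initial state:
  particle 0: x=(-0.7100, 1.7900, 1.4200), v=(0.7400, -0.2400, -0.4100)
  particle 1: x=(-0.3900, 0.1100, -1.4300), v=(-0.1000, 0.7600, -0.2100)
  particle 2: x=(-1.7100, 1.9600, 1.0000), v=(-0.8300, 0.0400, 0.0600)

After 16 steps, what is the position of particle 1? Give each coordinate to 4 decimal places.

(-0.4411, 0.4529, -1.4977)

step 0: x0=(-0.7100, 1.7900, 1.4200) x1=(-0.3900, 0.1100, -1.4300) x2=(-1.7100, 1.9600, 1.0000)
step 1: x0=(-0.6906, 1.7836, 1.4086) x1=(-0.3927, 0.1306, -1.4356) x2=(-1.7320, 1.9610, 1.0017)
step 2: x0=(-0.6722, 1.7772, 1.3967) x1=(-0.3955, 0.1513, -1.4410) x2=(-1.7533, 1.9617, 1.0036)
step 3: x0=(-0.6547, 1.7710, 1.3842) x1=(-0.3984, 0.1721, -1.4462) x2=(-1.7738, 1.9623, 1.0055)
step 4: x0=(-0.6383, 1.7648, 1.3712) x1=(-0.4013, 0.1930, -1.4513) x2=(-1.7936, 1.9626, 1.0075)
step 5: x0=(-0.6227, 1.7586, 1.3578) x1=(-0.4043, 0.2141, -1.4562) x2=(-1.8127, 1.9627, 1.0096)
step 6: x0=(-0.6080, 1.7526, 1.3440) x1=(-0.4073, 0.2352, -1.4609) x2=(-1.8311, 1.9627, 1.0118)
step 7: x0=(-0.5941, 1.7465, 1.3297) x1=(-0.4104, 0.2565, -1.4654) x2=(-1.8490, 1.9624, 1.0139)
step 8: x0=(-0.5810, 1.7405, 1.3151) x1=(-0.4136, 0.2779, -1.4698) x2=(-1.8662, 1.9620, 1.0160)
step 9: x0=(-0.5687, 1.7346, 1.3001) x1=(-0.4168, 0.2994, -1.4739) x2=(-1.8828, 1.9614, 1.0182)
step 10: x0=(-0.5571, 1.7287, 1.2848) x1=(-0.4201, 0.3210, -1.4779) x2=(-1.8989, 1.9606, 1.0203)
step 11: x0=(-0.5463, 1.7228, 1.2691) x1=(-0.4234, 0.3427, -1.4817) x2=(-1.9143, 1.9596, 1.0223)
step 12: x0=(-0.5362, 1.7170, 1.2532) x1=(-0.4268, 0.3645, -1.4853) x2=(-1.9292, 1.9585, 1.0244)
step 13: x0=(-0.5267, 1.7112, 1.2369) x1=(-0.4303, 0.3864, -1.4887) x2=(-1.9436, 1.9572, 1.0263)
step 14: x0=(-0.5179, 1.7054, 1.2203) x1=(-0.4339, 0.4085, -1.4919) x2=(-1.9575, 1.9557, 1.0282)
step 15: x0=(-0.5098, 1.6996, 1.2034) x1=(-0.4375, 0.4306, -1.4949) x2=(-1.9708, 1.9541, 1.0300)
step 16: x0=(-0.5023, 1.6939, 1.1863) x1=(-0.4411, 0.4529, -1.4977) x2=(-1.9836, 1.9523, 1.0317)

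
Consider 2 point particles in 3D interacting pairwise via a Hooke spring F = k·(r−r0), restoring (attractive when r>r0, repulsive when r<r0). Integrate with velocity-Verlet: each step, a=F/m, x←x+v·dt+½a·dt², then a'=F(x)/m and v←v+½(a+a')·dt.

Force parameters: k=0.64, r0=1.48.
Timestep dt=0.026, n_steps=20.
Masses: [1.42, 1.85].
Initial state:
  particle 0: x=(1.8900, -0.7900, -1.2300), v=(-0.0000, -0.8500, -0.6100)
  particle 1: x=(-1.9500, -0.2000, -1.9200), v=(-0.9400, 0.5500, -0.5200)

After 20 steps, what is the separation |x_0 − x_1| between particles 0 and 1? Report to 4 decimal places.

step 0: x0=(1.8900, -0.7900, -1.2300) x1=(-1.9500, -0.2000, -1.9200)
step 1: x0=(1.8896, -0.8120, -1.2459) x1=(-1.9742, -0.1857, -1.9335)
step 2: x0=(1.8885, -0.8340, -1.2620) x1=(-1.9978, -0.1716, -1.9468)
step 3: x0=(1.8867, -0.8558, -1.2782) x1=(-2.0208, -0.1575, -1.9601)
step 4: x0=(1.8841, -0.8774, -1.2945) x1=(-2.0432, -0.1435, -1.9733)
step 5: x0=(1.8807, -0.8989, -1.3109) x1=(-2.0651, -0.1297, -1.9863)
step 6: x0=(1.8766, -0.9203, -1.3275) x1=(-2.0863, -0.1160, -1.9993)
step 7: x0=(1.8717, -0.9415, -1.3442) x1=(-2.1070, -0.1023, -2.0122)
step 8: x0=(1.8660, -0.9626, -1.3611) x1=(-2.1271, -0.0888, -2.0249)
step 9: x0=(1.8595, -0.9835, -1.3781) x1=(-2.1466, -0.0755, -2.0376)
step 10: x0=(1.8523, -1.0042, -1.3952) x1=(-2.1655, -0.0622, -2.0502)
step 11: x0=(1.8443, -1.0247, -1.4124) x1=(-2.1837, -0.0492, -2.0626)
step 12: x0=(1.8354, -1.0450, -1.4298) x1=(-2.2014, -0.0362, -2.0750)
step 13: x0=(1.8258, -1.0651, -1.4472) x1=(-2.2184, -0.0234, -2.0873)
step 14: x0=(1.8154, -1.0850, -1.4649) x1=(-2.2349, -0.0108, -2.0994)
step 15: x0=(1.8041, -1.1048, -1.4826) x1=(-2.2507, 0.0016, -2.1115)
step 16: x0=(1.7921, -1.1242, -1.5005) x1=(-2.2659, 0.0139, -2.1235)
step 17: x0=(1.7793, -1.1435, -1.5184) x1=(-2.2805, 0.0261, -2.1354)
step 18: x0=(1.7656, -1.1625, -1.5366) x1=(-2.2944, 0.0380, -2.1472)
step 19: x0=(1.7512, -1.1813, -1.5548) x1=(-2.3078, 0.0498, -2.1589)
step 20: x0=(1.7359, -1.1999, -1.5731) x1=(-2.3205, 0.0613, -2.1705)

4.2897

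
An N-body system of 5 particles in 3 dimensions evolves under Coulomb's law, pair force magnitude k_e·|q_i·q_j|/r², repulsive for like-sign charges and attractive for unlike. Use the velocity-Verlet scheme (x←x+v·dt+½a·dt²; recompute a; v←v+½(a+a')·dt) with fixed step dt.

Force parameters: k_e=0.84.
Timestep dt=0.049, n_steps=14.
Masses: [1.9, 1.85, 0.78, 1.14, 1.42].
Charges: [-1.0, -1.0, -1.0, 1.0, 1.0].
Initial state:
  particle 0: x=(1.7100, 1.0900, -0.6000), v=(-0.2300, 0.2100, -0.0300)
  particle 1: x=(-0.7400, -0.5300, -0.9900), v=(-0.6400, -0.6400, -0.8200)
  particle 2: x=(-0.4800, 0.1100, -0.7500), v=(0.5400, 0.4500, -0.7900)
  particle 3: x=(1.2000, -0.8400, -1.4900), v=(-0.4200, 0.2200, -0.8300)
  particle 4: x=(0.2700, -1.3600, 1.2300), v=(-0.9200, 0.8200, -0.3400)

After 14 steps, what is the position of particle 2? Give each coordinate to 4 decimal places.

step 0: x0=(1.7100, 1.0900, -0.6000) x1=(-0.7400, -0.5300, -0.9900) x2=(-0.4800, 0.1100, -0.7500) x3=(1.2000, -0.8400, -1.4900) x4=(0.2700, -1.3600, 1.2300)
step 1: x0=(1.6988, 1.1002, -0.6015) x1=(-0.7716, -0.5623, -1.0305) x2=(-0.4526, 0.1338, -0.7879) x3=(1.1791, -0.8289, -1.5306) x4=(0.2248, -1.3197, 1.2132)
step 2: x0=(1.6878, 1.1103, -0.6030) x1=(-0.8037, -0.5963, -1.0714) x2=(-0.4234, 0.1604, -0.8245) x3=(1.1576, -0.8172, -1.5709) x4=(0.1796, -1.2791, 1.1961)
step 3: x0=(1.6770, 1.1203, -0.6045) x1=(-0.8361, -0.6316, -1.1127) x2=(-0.3926, 0.1891, -0.8602) x3=(1.1356, -0.8049, -1.6110) x4=(0.1341, -1.2383, 1.1788)
step 4: x0=(1.6663, 1.1302, -0.6060) x1=(-0.8689, -0.6680, -1.1542) x2=(-0.3604, 0.2194, -0.8951) x3=(1.1129, -0.7920, -1.6509) x4=(0.0886, -1.1973, 1.1612)
step 5: x0=(1.6559, 1.1400, -0.6074) x1=(-0.9019, -0.7053, -1.1958) x2=(-0.3269, 0.2509, -0.9295) x3=(1.0895, -0.7785, -1.6904) x4=(0.0429, -1.1560, 1.1432)
step 6: x0=(1.6456, 1.1497, -0.6089) x1=(-0.9351, -0.7434, -1.2376) x2=(-0.2924, 0.2831, -0.9635) x3=(1.0656, -0.7644, -1.7297) x4=(-0.0028, -1.1145, 1.1250)
step 7: x0=(1.6355, 1.1594, -0.6104) x1=(-0.9684, -0.7822, -1.2795) x2=(-0.2569, 0.3160, -0.9971) x3=(1.0411, -0.7498, -1.7687) x4=(-0.0487, -1.0728, 1.1065)
step 8: x0=(1.6256, 1.1689, -0.6119) x1=(-1.0018, -0.8216, -1.3215) x2=(-0.2206, 0.3490, -1.0306) x3=(1.0159, -0.7345, -1.8074) x4=(-0.0946, -1.0308, 1.0876)
step 9: x0=(1.6158, 1.1784, -0.6133) x1=(-1.0353, -0.8615, -1.3634) x2=(-0.1836, 0.3822, -1.0639) x3=(0.9901, -0.7187, -1.8458) x4=(-0.1406, -0.9886, 1.0684)
step 10: x0=(1.6063, 1.1878, -0.6147) x1=(-1.0688, -0.9017, -1.4054) x2=(-0.1460, 0.4153, -1.0971) x3=(0.9637, -0.7022, -1.8839) x4=(-0.1866, -0.9463, 1.0489)
step 11: x0=(1.5970, 1.1971, -0.6161) x1=(-1.1024, -0.9424, -1.4474) x2=(-0.1080, 0.4482, -1.1303) x3=(0.9368, -0.6852, -1.9216) x4=(-0.2327, -0.9037, 1.0291)
step 12: x0=(1.5879, 1.2064, -0.6175) x1=(-1.1359, -0.9833, -1.4894) x2=(-0.0696, 0.4807, -1.1637) x3=(0.9092, -0.6676, -1.9589) x4=(-0.2789, -0.8609, 1.0090)
step 13: x0=(1.5790, 1.2157, -0.6187) x1=(-1.1693, -1.0245, -1.5313) x2=(-0.0309, 0.5128, -1.1972) x3=(0.8811, -0.6494, -1.9958) x4=(-0.3250, -0.8180, 0.9885)
step 14: x0=(1.5703, 1.2249, -0.6200) x1=(-1.2028, -1.0660, -1.5733) x2=(0.0080, 0.5443, -1.2309) x3=(0.8523, -0.6306, -2.0324) x4=(-0.3712, -0.7748, 0.9677)

(0.0080, 0.5443, -1.2309)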